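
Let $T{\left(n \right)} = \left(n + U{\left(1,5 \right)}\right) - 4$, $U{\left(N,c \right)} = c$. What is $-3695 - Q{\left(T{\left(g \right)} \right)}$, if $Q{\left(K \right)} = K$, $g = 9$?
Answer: $-3705$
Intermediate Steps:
$T{\left(n \right)} = 1 + n$ ($T{\left(n \right)} = \left(n + 5\right) - 4 = \left(5 + n\right) - 4 = 1 + n$)
$-3695 - Q{\left(T{\left(g \right)} \right)} = -3695 - \left(1 + 9\right) = -3695 - 10 = -3705$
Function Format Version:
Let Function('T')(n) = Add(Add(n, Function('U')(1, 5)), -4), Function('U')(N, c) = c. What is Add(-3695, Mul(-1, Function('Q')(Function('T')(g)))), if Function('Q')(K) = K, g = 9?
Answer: -3705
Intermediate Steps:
Function('T')(n) = Add(1, n) (Function('T')(n) = Add(Add(n, 5), -4) = Add(Add(5, n), -4) = Add(1, n))
Add(-3695, Mul(-1, Function('Q')(Function('T')(g)))) = Add(-3695, Mul(-1, Add(1, 9))) = Add(-3695, Mul(-1, 10)) = Add(-3695, -10) = -3705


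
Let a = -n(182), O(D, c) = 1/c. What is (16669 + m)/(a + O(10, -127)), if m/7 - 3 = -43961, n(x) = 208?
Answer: 36961699/26417 ≈ 1399.2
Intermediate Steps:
m = -307706 (m = 21 + 7*(-43961) = 21 - 307727 = -307706)
a = -208 (a = -1*208 = -208)
(16669 + m)/(a + O(10, -127)) = (16669 - 307706)/(-208 + 1/(-127)) = -291037/(-208 - 1/127) = -291037/(-26417/127) = -291037*(-127/26417) = 36961699/26417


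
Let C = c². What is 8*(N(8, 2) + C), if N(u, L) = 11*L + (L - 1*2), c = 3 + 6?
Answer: 824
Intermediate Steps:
c = 9
N(u, L) = -2 + 12*L (N(u, L) = 11*L + (L - 2) = 11*L + (-2 + L) = -2 + 12*L)
C = 81 (C = 9² = 81)
8*(N(8, 2) + C) = 8*((-2 + 12*2) + 81) = 8*((-2 + 24) + 81) = 8*(22 + 81) = 8*103 = 824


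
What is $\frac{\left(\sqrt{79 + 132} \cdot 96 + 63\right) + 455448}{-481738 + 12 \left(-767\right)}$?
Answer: $- \frac{455511}{490942} - \frac{48 \sqrt{211}}{245471} \approx -0.93067$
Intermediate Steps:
$\frac{\left(\sqrt{79 + 132} \cdot 96 + 63\right) + 455448}{-481738 + 12 \left(-767\right)} = \frac{\left(\sqrt{211} \cdot 96 + 63\right) + 455448}{-481738 - 9204} = \frac{\left(96 \sqrt{211} + 63\right) + 455448}{-490942} = \left(\left(63 + 96 \sqrt{211}\right) + 455448\right) \left(- \frac{1}{490942}\right) = \left(455511 + 96 \sqrt{211}\right) \left(- \frac{1}{490942}\right) = - \frac{455511}{490942} - \frac{48 \sqrt{211}}{245471}$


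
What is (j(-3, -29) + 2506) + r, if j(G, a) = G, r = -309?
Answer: 2194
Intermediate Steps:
(j(-3, -29) + 2506) + r = (-3 + 2506) - 309 = 2503 - 309 = 2194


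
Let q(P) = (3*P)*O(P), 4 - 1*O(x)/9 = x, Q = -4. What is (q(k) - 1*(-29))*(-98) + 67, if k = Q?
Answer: 81897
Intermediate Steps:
k = -4
O(x) = 36 - 9*x
q(P) = 3*P*(36 - 9*P) (q(P) = (3*P)*(36 - 9*P) = 3*P*(36 - 9*P))
(q(k) - 1*(-29))*(-98) + 67 = (27*(-4)*(4 - 1*(-4)) - 1*(-29))*(-98) + 67 = (27*(-4)*(4 + 4) + 29)*(-98) + 67 = (27*(-4)*8 + 29)*(-98) + 67 = (-864 + 29)*(-98) + 67 = -835*(-98) + 67 = 81830 + 67 = 81897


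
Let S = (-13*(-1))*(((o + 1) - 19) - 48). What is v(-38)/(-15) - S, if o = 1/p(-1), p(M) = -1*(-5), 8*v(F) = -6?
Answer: 17109/20 ≈ 855.45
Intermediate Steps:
v(F) = -3/4 (v(F) = (1/8)*(-6) = -3/4)
p(M) = 5
o = 1/5 ≈ 0.20000
S = -4277/5 (S = (-13*(-1))*(((1/5 + 1) - 19) - 48) = 13*((6/5 - 19) - 48) = 13*(-89/5 - 48) = 13*(-329/5) = -4277/5 ≈ -855.40)
v(-38)/(-15) - S = -3/4/(-15) - 1*(-4277/5) = -3/4*(-1/15) + 4277/5 = 1/20 + 4277/5 = 17109/20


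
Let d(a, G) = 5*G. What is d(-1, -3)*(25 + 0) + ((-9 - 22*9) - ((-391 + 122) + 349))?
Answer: -662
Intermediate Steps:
d(-1, -3)*(25 + 0) + ((-9 - 22*9) - ((-391 + 122) + 349)) = (5*(-3))*(25 + 0) + ((-9 - 22*9) - ((-391 + 122) + 349)) = -15*25 + ((-9 - 198) - (-269 + 349)) = -375 + (-207 - 1*80) = -375 + (-207 - 80) = -375 - 287 = -662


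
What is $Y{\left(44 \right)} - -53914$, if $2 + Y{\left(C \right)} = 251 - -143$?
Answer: $54306$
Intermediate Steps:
$Y{\left(C \right)} = 392$ ($Y{\left(C \right)} = -2 + \left(251 - -143\right) = -2 + \left(251 + 143\right) = -2 + 394 = 392$)
$Y{\left(44 \right)} - -53914 = 392 - -53914 = 392 + 53914 = 54306$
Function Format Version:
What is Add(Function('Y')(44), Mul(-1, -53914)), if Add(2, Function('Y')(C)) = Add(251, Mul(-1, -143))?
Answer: 54306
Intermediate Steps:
Function('Y')(C) = 392 (Function('Y')(C) = Add(-2, Add(251, Mul(-1, -143))) = Add(-2, Add(251, 143)) = Add(-2, 394) = 392)
Add(Function('Y')(44), Mul(-1, -53914)) = Add(392, Mul(-1, -53914)) = Add(392, 53914) = 54306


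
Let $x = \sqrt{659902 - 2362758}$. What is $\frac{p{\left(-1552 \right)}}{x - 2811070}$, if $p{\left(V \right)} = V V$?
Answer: $- \frac{1692758888320}{1975529061939} - \frac{1204352 i \sqrt{425714}}{1975529061939} \approx -0.85686 - 0.00039777 i$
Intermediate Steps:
$p{\left(V \right)} = V^{2}$
$x = 2 i \sqrt{425714}$ ($x = \sqrt{-1702856} = 2 i \sqrt{425714} \approx 1304.9 i$)
$\frac{p{\left(-1552 \right)}}{x - 2811070} = \frac{\left(-1552\right)^{2}}{2 i \sqrt{425714} - 2811070} = \frac{2408704}{2 i \sqrt{425714} - 2811070} = \frac{2408704}{-2811070 + 2 i \sqrt{425714}}$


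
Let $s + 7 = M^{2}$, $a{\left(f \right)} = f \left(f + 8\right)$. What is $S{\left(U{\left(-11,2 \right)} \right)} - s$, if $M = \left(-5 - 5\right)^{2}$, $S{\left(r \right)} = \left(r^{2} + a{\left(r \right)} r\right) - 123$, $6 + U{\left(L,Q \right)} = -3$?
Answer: $-10116$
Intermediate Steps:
$U{\left(L,Q \right)} = -9$ ($U{\left(L,Q \right)} = -6 - 3 = -9$)
$a{\left(f \right)} = f \left(8 + f\right)$
$S{\left(r \right)} = -123 + r^{2} + r^{2} \left(8 + r\right)$ ($S{\left(r \right)} = \left(r^{2} + r \left(8 + r\right) r\right) - 123 = \left(r^{2} + r^{2} \left(8 + r\right)\right) - 123 = -123 + r^{2} + r^{2} \left(8 + r\right)$)
$M = 100$ ($M = \left(-10\right)^{2} = 100$)
$s = 9993$ ($s = -7 + 100^{2} = -7 + 10000 = 9993$)
$S{\left(U{\left(-11,2 \right)} \right)} - s = \left(-123 + \left(-9\right)^{3} + 9 \left(-9\right)^{2}\right) - 9993 = \left(-123 - 729 + 9 \cdot 81\right) - 9993 = \left(-123 - 729 + 729\right) - 9993 = -123 - 9993 = -10116$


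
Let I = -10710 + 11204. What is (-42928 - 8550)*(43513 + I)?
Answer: -2265392346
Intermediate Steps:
I = 494
(-42928 - 8550)*(43513 + I) = (-42928 - 8550)*(43513 + 494) = -51478*44007 = -2265392346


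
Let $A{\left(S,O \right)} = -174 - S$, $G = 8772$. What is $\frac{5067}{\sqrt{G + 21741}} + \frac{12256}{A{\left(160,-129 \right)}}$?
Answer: $- \frac{6128}{167} + \frac{1689 \sqrt{30513}}{10171} \approx -7.6872$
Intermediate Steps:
$\frac{5067}{\sqrt{G + 21741}} + \frac{12256}{A{\left(160,-129 \right)}} = \frac{5067}{\sqrt{8772 + 21741}} + \frac{12256}{-174 - 160} = \frac{5067}{\sqrt{30513}} + \frac{12256}{-174 - 160} = 5067 \frac{\sqrt{30513}}{30513} + \frac{12256}{-334} = \frac{1689 \sqrt{30513}}{10171} + 12256 \left(- \frac{1}{334}\right) = \frac{1689 \sqrt{30513}}{10171} - \frac{6128}{167} = - \frac{6128}{167} + \frac{1689 \sqrt{30513}}{10171}$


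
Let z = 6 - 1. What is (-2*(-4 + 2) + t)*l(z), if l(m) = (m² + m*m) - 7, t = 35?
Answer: 1677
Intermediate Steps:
z = 5
l(m) = -7 + 2*m² (l(m) = (m² + m²) - 7 = 2*m² - 7 = -7 + 2*m²)
(-2*(-4 + 2) + t)*l(z) = (-2*(-4 + 2) + 35)*(-7 + 2*5²) = (-2*(-2) + 35)*(-7 + 2*25) = (4 + 35)*(-7 + 50) = 39*43 = 1677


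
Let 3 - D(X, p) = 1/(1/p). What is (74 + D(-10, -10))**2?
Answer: 7569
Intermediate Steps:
D(X, p) = 3 - p (D(X, p) = 3 - 1/(1/p) = 3 - p)
(74 + D(-10, -10))**2 = (74 + (3 - 1*(-10)))**2 = (74 + (3 + 10))**2 = (74 + 13)**2 = 87**2 = 7569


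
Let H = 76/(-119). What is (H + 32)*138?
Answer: 515016/119 ≈ 4327.9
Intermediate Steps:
H = -76/119 (H = 76*(-1/119) = -76/119 ≈ -0.63866)
(H + 32)*138 = (-76/119 + 32)*138 = (3732/119)*138 = 515016/119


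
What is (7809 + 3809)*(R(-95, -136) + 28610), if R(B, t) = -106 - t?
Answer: 332739520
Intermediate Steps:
(7809 + 3809)*(R(-95, -136) + 28610) = (7809 + 3809)*((-106 - 1*(-136)) + 28610) = 11618*((-106 + 136) + 28610) = 11618*(30 + 28610) = 11618*28640 = 332739520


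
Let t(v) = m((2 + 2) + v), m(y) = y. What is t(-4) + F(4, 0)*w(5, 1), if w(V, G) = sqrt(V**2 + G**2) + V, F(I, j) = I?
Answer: 20 + 4*sqrt(26) ≈ 40.396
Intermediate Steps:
w(V, G) = V + sqrt(G**2 + V**2) (w(V, G) = sqrt(G**2 + V**2) + V = V + sqrt(G**2 + V**2))
t(v) = 4 + v (t(v) = (2 + 2) + v = 4 + v)
t(-4) + F(4, 0)*w(5, 1) = (4 - 4) + 4*(5 + sqrt(1**2 + 5**2)) = 0 + 4*(5 + sqrt(1 + 25)) = 0 + 4*(5 + sqrt(26)) = 0 + (20 + 4*sqrt(26)) = 20 + 4*sqrt(26)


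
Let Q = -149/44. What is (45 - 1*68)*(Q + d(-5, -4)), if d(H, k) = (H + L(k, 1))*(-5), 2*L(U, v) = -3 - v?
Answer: -31993/44 ≈ -727.11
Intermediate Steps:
L(U, v) = -3/2 - v/2 (L(U, v) = (-3 - v)/2 = -3/2 - v/2)
d(H, k) = 10 - 5*H (d(H, k) = (H + (-3/2 - 1/2*1))*(-5) = (H + (-3/2 - 1/2))*(-5) = (H - 2)*(-5) = (-2 + H)*(-5) = 10 - 5*H)
Q = -149/44 (Q = -149*1/44 = -149/44 ≈ -3.3864)
(45 - 1*68)*(Q + d(-5, -4)) = (45 - 1*68)*(-149/44 + (10 - 5*(-5))) = (45 - 68)*(-149/44 + (10 + 25)) = -23*(-149/44 + 35) = -23*1391/44 = -31993/44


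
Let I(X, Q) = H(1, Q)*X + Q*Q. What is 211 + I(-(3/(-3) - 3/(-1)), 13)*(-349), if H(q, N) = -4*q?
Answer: -61562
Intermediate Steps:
I(X, Q) = Q**2 - 4*X (I(X, Q) = (-4*1)*X + Q*Q = -4*X + Q**2 = Q**2 - 4*X)
211 + I(-(3/(-3) - 3/(-1)), 13)*(-349) = 211 + (13**2 - (-4)*(3/(-3) - 3/(-1)))*(-349) = 211 + (169 - (-4)*(3*(-1/3) - 3*(-1)))*(-349) = 211 + (169 - (-4)*(-1 + 3))*(-349) = 211 + (169 - (-4)*2)*(-349) = 211 + (169 - 4*(-2))*(-349) = 211 + (169 + 8)*(-349) = 211 + 177*(-349) = 211 - 61773 = -61562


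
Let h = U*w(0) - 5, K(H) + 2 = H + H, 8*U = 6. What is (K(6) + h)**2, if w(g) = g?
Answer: 25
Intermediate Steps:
U = 3/4 (U = (1/8)*6 = 3/4 ≈ 0.75000)
K(H) = -2 + 2*H (K(H) = -2 + (H + H) = -2 + 2*H)
h = -5 (h = (3/4)*0 - 5 = 0 - 5 = -5)
(K(6) + h)**2 = ((-2 + 2*6) - 5)**2 = ((-2 + 12) - 5)**2 = (10 - 5)**2 = 5**2 = 25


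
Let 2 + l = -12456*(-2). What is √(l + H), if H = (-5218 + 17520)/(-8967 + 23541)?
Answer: √1322775014127/7287 ≈ 157.83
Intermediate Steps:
l = 24910 (l = -2 - 12456*(-2) = -2 + 24912 = 24910)
H = 6151/7287 (H = 12302/14574 = 12302*(1/14574) = 6151/7287 ≈ 0.84411)
√(l + H) = √(24910 + 6151/7287) = √(181525321/7287) = √1322775014127/7287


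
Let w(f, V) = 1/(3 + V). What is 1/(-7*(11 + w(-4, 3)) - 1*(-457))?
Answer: 6/2273 ≈ 0.0026397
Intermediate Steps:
1/(-7*(11 + w(-4, 3)) - 1*(-457)) = 1/(-7*(11 + 1/(3 + 3)) - 1*(-457)) = 1/(-7*(11 + 1/6) + 457) = 1/(-7*(11 + ⅙) + 457) = 1/(-7*67/6 + 457) = 1/(-469/6 + 457) = 1/(2273/6) = 6/2273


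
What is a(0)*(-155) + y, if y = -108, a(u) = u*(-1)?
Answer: -108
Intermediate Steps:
a(u) = -u
a(0)*(-155) + y = -1*0*(-155) - 108 = 0*(-155) - 108 = 0 - 108 = -108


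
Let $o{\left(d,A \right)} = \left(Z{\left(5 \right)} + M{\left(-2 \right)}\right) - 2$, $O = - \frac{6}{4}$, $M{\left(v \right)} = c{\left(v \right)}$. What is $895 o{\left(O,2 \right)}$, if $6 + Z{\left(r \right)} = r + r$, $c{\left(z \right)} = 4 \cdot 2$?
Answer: $8950$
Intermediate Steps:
$c{\left(z \right)} = 8$
$M{\left(v \right)} = 8$
$Z{\left(r \right)} = -6 + 2 r$ ($Z{\left(r \right)} = -6 + \left(r + r\right) = -6 + 2 r$)
$O = - \frac{3}{2}$ ($O = \left(-6\right) \frac{1}{4} = - \frac{3}{2} \approx -1.5$)
$o{\left(d,A \right)} = 10$ ($o{\left(d,A \right)} = \left(\left(-6 + 2 \cdot 5\right) + 8\right) - 2 = \left(\left(-6 + 10\right) + 8\right) - 2 = \left(4 + 8\right) - 2 = 12 - 2 = 10$)
$895 o{\left(O,2 \right)} = 895 \cdot 10 = 8950$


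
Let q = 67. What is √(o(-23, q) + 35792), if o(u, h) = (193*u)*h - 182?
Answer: I*√261803 ≈ 511.67*I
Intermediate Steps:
o(u, h) = -182 + 193*h*u (o(u, h) = 193*h*u - 182 = -182 + 193*h*u)
√(o(-23, q) + 35792) = √((-182 + 193*67*(-23)) + 35792) = √((-182 - 297413) + 35792) = √(-297595 + 35792) = √(-261803) = I*√261803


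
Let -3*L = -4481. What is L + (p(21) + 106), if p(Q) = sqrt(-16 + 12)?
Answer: 4799/3 + 2*I ≈ 1599.7 + 2.0*I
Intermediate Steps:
L = 4481/3 (L = -1/3*(-4481) = 4481/3 ≈ 1493.7)
p(Q) = 2*I (p(Q) = sqrt(-4) = 2*I)
L + (p(21) + 106) = 4481/3 + (2*I + 106) = 4481/3 + (106 + 2*I) = 4799/3 + 2*I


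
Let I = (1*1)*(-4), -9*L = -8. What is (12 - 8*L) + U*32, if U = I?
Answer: -1108/9 ≈ -123.11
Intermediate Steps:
L = 8/9 (L = -⅑*(-8) = 8/9 ≈ 0.88889)
I = -4 (I = 1*(-4) = -4)
U = -4
(12 - 8*L) + U*32 = (12 - 8*8/9) - 4*32 = (12 - 64/9) - 128 = 44/9 - 128 = -1108/9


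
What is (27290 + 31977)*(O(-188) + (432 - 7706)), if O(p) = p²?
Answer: 1663624690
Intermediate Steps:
(27290 + 31977)*(O(-188) + (432 - 7706)) = (27290 + 31977)*((-188)² + (432 - 7706)) = 59267*(35344 - 7274) = 59267*28070 = 1663624690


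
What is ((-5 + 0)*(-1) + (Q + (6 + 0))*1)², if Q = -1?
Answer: 100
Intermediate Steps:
((-5 + 0)*(-1) + (Q + (6 + 0))*1)² = ((-5 + 0)*(-1) + (-1 + (6 + 0))*1)² = (-5*(-1) + (-1 + 6)*1)² = (5 + 5*1)² = (5 + 5)² = 10² = 100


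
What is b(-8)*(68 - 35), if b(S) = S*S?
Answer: 2112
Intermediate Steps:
b(S) = S**2
b(-8)*(68 - 35) = (-8)**2*(68 - 35) = 64*33 = 2112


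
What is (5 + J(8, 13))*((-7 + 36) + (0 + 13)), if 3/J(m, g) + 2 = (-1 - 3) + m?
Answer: 273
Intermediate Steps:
J(m, g) = 3/(-6 + m) (J(m, g) = 3/(-2 + ((-1 - 3) + m)) = 3/(-2 + (-4 + m)) = 3/(-6 + m))
(5 + J(8, 13))*((-7 + 36) + (0 + 13)) = (5 + 3/(-6 + 8))*((-7 + 36) + (0 + 13)) = (5 + 3/2)*(29 + 13) = (5 + 3*(½))*42 = (5 + 3/2)*42 = (13/2)*42 = 273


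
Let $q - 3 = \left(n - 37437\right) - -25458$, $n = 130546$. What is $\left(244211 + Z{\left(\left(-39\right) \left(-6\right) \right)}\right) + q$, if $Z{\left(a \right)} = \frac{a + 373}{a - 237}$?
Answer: $\frac{1087736}{3} \approx 3.6258 \cdot 10^{5}$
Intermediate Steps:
$Z{\left(a \right)} = \frac{373 + a}{-237 + a}$
$q = 118570$ ($q = 3 + \left(\left(130546 - 37437\right) - -25458\right) = 3 + \left(93109 + \left(-30 + 25488\right)\right) = 3 + \left(93109 + 25458\right) = 3 + 118567 = 118570$)
$\left(244211 + Z{\left(\left(-39\right) \left(-6\right) \right)}\right) + q = \left(244211 + \frac{373 - -234}{-237 - -234}\right) + 118570 = \left(244211 + \frac{373 + 234}{-237 + 234}\right) + 118570 = \left(244211 + \frac{1}{-3} \cdot 607\right) + 118570 = \left(244211 - \frac{607}{3}\right) + 118570 = \frac{732026}{3} + 118570 = \frac{1087736}{3}$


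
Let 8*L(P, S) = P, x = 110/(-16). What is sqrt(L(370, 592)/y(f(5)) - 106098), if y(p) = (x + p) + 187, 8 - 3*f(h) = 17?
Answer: 4*I*sqrt(13314530177)/1417 ≈ 325.73*I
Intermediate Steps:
f(h) = -3 (f(h) = 8/3 - 1/3*17 = 8/3 - 17/3 = -3)
x = -55/8 (x = 110*(-1/16) = -55/8 ≈ -6.8750)
L(P, S) = P/8
y(p) = 1441/8 + p (y(p) = (-55/8 + p) + 187 = 1441/8 + p)
sqrt(L(370, 592)/y(f(5)) - 106098) = sqrt(((1/8)*370)/(1441/8 - 3) - 106098) = sqrt(185/(4*(1417/8)) - 106098) = sqrt((185/4)*(8/1417) - 106098) = sqrt(370/1417 - 106098) = sqrt(-150340496/1417) = 4*I*sqrt(13314530177)/1417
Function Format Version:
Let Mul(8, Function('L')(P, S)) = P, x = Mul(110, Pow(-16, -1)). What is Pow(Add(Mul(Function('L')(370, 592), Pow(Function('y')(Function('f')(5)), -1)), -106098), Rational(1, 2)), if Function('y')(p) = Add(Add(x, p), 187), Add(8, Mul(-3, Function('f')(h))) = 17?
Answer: Mul(Rational(4, 1417), I, Pow(13314530177, Rational(1, 2))) ≈ Mul(325.73, I)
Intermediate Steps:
Function('f')(h) = -3 (Function('f')(h) = Add(Rational(8, 3), Mul(Rational(-1, 3), 17)) = Add(Rational(8, 3), Rational(-17, 3)) = -3)
x = Rational(-55, 8) (x = Mul(110, Rational(-1, 16)) = Rational(-55, 8) ≈ -6.8750)
Function('L')(P, S) = Mul(Rational(1, 8), P)
Function('y')(p) = Add(Rational(1441, 8), p) (Function('y')(p) = Add(Add(Rational(-55, 8), p), 187) = Add(Rational(1441, 8), p))
Pow(Add(Mul(Function('L')(370, 592), Pow(Function('y')(Function('f')(5)), -1)), -106098), Rational(1, 2)) = Pow(Add(Mul(Mul(Rational(1, 8), 370), Pow(Add(Rational(1441, 8), -3), -1)), -106098), Rational(1, 2)) = Pow(Add(Mul(Rational(185, 4), Pow(Rational(1417, 8), -1)), -106098), Rational(1, 2)) = Pow(Add(Mul(Rational(185, 4), Rational(8, 1417)), -106098), Rational(1, 2)) = Pow(Add(Rational(370, 1417), -106098), Rational(1, 2)) = Pow(Rational(-150340496, 1417), Rational(1, 2)) = Mul(Rational(4, 1417), I, Pow(13314530177, Rational(1, 2)))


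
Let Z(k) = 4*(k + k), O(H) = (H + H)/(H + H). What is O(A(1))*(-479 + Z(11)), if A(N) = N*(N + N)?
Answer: -391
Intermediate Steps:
A(N) = 2*N**2 (A(N) = N*(2*N) = 2*N**2)
O(H) = 1 (O(H) = (2*H)/((2*H)) = (2*H)*(1/(2*H)) = 1)
Z(k) = 8*k (Z(k) = 4*(2*k) = 8*k)
O(A(1))*(-479 + Z(11)) = 1*(-479 + 8*11) = 1*(-479 + 88) = 1*(-391) = -391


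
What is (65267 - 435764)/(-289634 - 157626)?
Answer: 370497/447260 ≈ 0.82837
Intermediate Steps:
(65267 - 435764)/(-289634 - 157626) = -370497/(-447260) = -370497*(-1/447260) = 370497/447260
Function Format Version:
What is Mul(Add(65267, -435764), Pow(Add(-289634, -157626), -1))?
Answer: Rational(370497, 447260) ≈ 0.82837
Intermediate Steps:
Mul(Add(65267, -435764), Pow(Add(-289634, -157626), -1)) = Mul(-370497, Pow(-447260, -1)) = Mul(-370497, Rational(-1, 447260)) = Rational(370497, 447260)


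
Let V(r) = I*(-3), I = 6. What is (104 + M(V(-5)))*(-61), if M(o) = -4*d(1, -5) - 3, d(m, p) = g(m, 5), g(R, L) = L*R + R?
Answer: -4697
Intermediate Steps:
g(R, L) = R + L*R
d(m, p) = 6*m (d(m, p) = m*(1 + 5) = m*6 = 6*m)
V(r) = -18 (V(r) = 6*(-3) = -18)
M(o) = -27 (M(o) = -24 - 3 = -27)
(104 + M(V(-5)))*(-61) = (104 - 27)*(-61) = 77*(-61) = -4697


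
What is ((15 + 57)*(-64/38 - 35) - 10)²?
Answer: 2537539876/361 ≈ 7.0292e+6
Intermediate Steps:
((15 + 57)*(-64/38 - 35) - 10)² = (72*(-64*1/38 - 35) - 10)² = (72*(-32/19 - 35) - 10)² = (72*(-697/19) - 10)² = (-50184/19 - 10)² = (-50374/19)² = 2537539876/361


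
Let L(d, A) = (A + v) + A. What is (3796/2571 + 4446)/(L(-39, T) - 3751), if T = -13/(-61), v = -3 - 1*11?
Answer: -697502182/590401869 ≈ -1.1814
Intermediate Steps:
v = -14 (v = -3 - 11 = -14)
T = 13/61 (T = -13*(-1/61) = 13/61 ≈ 0.21311)
L(d, A) = -14 + 2*A (L(d, A) = (A - 14) + A = (-14 + A) + A = -14 + 2*A)
(3796/2571 + 4446)/(L(-39, T) - 3751) = (3796/2571 + 4446)/((-14 + 2*(13/61)) - 3751) = (3796*(1/2571) + 4446)/((-14 + 26/61) - 3751) = (3796/2571 + 4446)/(-828/61 - 3751) = 11434462/(2571*(-229639/61)) = (11434462/2571)*(-61/229639) = -697502182/590401869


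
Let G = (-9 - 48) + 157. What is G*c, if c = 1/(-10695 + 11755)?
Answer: 5/53 ≈ 0.094340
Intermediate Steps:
G = 100 (G = -57 + 157 = 100)
c = 1/1060 ≈ 0.00094340
G*c = 100*(1/1060) = 5/53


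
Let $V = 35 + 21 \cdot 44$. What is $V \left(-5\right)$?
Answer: $-4795$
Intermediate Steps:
$V = 959$ ($V = 35 + 924 = 959$)
$V \left(-5\right) = 959 \left(-5\right) = -4795$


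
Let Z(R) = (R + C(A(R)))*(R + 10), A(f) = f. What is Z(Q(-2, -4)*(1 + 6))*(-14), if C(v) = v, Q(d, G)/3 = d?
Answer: -37632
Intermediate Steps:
Q(d, G) = 3*d
Z(R) = 2*R*(10 + R) (Z(R) = (R + R)*(R + 10) = (2*R)*(10 + R) = 2*R*(10 + R))
Z(Q(-2, -4)*(1 + 6))*(-14) = (2*((3*(-2))*(1 + 6))*(10 + (3*(-2))*(1 + 6)))*(-14) = (2*(-6*7)*(10 - 6*7))*(-14) = (2*(-42)*(10 - 42))*(-14) = (2*(-42)*(-32))*(-14) = 2688*(-14) = -37632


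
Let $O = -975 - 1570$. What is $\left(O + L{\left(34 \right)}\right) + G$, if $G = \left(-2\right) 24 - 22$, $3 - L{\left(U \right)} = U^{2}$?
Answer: $-3768$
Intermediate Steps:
$L{\left(U \right)} = 3 - U^{2}$
$O = -2545$ ($O = -975 - 1570 = -2545$)
$G = -70$ ($G = -48 - 22 = -70$)
$\left(O + L{\left(34 \right)}\right) + G = \left(-2545 + \left(3 - 34^{2}\right)\right) - 70 = \left(-2545 + \left(3 - 1156\right)\right) - 70 = \left(-2545 - 1153\right) - 70 = -3698 - 70 = -3768$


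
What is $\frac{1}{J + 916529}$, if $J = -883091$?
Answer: $\frac{1}{33438} \approx 2.9906 \cdot 10^{-5}$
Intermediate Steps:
$\frac{1}{J + 916529} = \frac{1}{-883091 + 916529} = \frac{1}{33438}$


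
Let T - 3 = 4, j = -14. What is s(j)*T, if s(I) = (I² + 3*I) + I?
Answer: 980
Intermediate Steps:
s(I) = I² + 4*I
T = 7 (T = 3 + 4 = 7)
s(j)*T = -14*(4 - 14)*7 = -14*(-10)*7 = 140*7 = 980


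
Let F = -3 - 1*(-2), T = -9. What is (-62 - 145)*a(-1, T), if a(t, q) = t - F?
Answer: 0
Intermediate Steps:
F = -1 (F = -3 + 2 = -1)
a(t, q) = 1 + t (a(t, q) = t - 1*(-1) = t + 1 = 1 + t)
(-62 - 145)*a(-1, T) = (-62 - 145)*(1 - 1) = -207*0 = 0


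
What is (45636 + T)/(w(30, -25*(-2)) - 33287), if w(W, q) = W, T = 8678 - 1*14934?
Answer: -39380/33257 ≈ -1.1841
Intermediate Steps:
T = -6256 (T = 8678 - 14934 = -6256)
(45636 + T)/(w(30, -25*(-2)) - 33287) = (45636 - 6256)/(30 - 33287) = 39380/(-33257) = 39380*(-1/33257) = -39380/33257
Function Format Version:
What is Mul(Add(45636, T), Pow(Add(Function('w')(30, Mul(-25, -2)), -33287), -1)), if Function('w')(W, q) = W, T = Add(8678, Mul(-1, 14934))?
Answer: Rational(-39380, 33257) ≈ -1.1841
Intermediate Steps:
T = -6256 (T = Add(8678, -14934) = -6256)
Mul(Add(45636, T), Pow(Add(Function('w')(30, Mul(-25, -2)), -33287), -1)) = Mul(Add(45636, -6256), Pow(Add(30, -33287), -1)) = Mul(39380, Pow(-33257, -1)) = Mul(39380, Rational(-1, 33257)) = Rational(-39380, 33257)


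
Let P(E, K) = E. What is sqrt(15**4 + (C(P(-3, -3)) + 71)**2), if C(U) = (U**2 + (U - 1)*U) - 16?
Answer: sqrt(56401) ≈ 237.49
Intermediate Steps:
C(U) = -16 + U**2 + U*(-1 + U) (C(U) = (U**2 + (-1 + U)*U) - 16 = (U**2 + U*(-1 + U)) - 16 = -16 + U**2 + U*(-1 + U))
sqrt(15**4 + (C(P(-3, -3)) + 71)**2) = sqrt(15**4 + ((-16 - 1*(-3) + 2*(-3)**2) + 71)**2) = sqrt(50625 + ((-16 + 3 + 2*9) + 71)**2) = sqrt(50625 + ((-16 + 3 + 18) + 71)**2) = sqrt(50625 + (5 + 71)**2) = sqrt(50625 + 76**2) = sqrt(50625 + 5776) = sqrt(56401)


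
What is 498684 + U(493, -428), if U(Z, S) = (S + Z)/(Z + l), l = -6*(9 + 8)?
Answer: 194985509/391 ≈ 4.9868e+5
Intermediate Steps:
l = -102 (l = -6*17 = -102)
U(Z, S) = (S + Z)/(-102 + Z) (U(Z, S) = (S + Z)/(Z - 102) = (S + Z)/(-102 + Z))
498684 + U(493, -428) = 498684 + (-428 + 493)/(-102 + 493) = 498684 + 65/391 = 194985509/391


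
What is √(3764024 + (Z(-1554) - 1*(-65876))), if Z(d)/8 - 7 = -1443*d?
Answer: 2*√5442333 ≈ 4665.8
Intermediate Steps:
Z(d) = 56 - 11544*d (Z(d) = 56 + 8*(-1443*d) = 56 - 11544*d)
√(3764024 + (Z(-1554) - 1*(-65876))) = √(3764024 + ((56 - 11544*(-1554)) - 1*(-65876))) = √(3764024 + ((56 + 17939376) + 65876)) = √(3764024 + (17939432 + 65876)) = √(3764024 + 18005308) = √21769332 = 2*√5442333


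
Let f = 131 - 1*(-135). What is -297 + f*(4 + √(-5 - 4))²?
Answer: 1565 + 6384*I ≈ 1565.0 + 6384.0*I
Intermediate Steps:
f = 266 (f = 131 + 135 = 266)
-297 + f*(4 + √(-5 - 4))² = -297 + 266*(4 + √(-5 - 4))² = -297 + 266*(4 + √(-9))² = -297 + 266*(4 + 3*I)²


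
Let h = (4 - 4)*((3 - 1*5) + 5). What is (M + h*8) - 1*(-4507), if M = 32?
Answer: 4539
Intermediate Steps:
h = 0 (h = 0*((3 - 5) + 5) = 0*(-2 + 5) = 0*3 = 0)
(M + h*8) - 1*(-4507) = (32 + 0*8) - 1*(-4507) = (32 + 0) + 4507 = 32 + 4507 = 4539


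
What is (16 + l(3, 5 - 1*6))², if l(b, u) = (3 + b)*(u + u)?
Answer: 16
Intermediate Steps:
l(b, u) = 2*u*(3 + b) (l(b, u) = (3 + b)*(2*u) = 2*u*(3 + b))
(16 + l(3, 5 - 1*6))² = (16 + 2*(5 - 1*6)*(3 + 3))² = (16 + 2*(5 - 6)*6)² = (16 + 2*(-1)*6)² = (16 - 12)² = 4² = 16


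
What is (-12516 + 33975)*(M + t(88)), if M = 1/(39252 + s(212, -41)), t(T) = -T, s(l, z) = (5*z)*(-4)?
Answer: -75671622765/40072 ≈ -1.8884e+6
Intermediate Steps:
s(l, z) = -20*z
M = 1/40072 (M = 1/(39252 - 20*(-41)) = 1/(39252 + 820) = 1/40072 ≈ 2.4955e-5)
(-12516 + 33975)*(M + t(88)) = (-12516 + 33975)*(1/40072 - 1*88) = 21459*(1/40072 - 88) = 21459*(-3526335/40072) = -75671622765/40072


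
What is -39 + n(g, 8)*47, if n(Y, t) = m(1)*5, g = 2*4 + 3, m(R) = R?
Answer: 196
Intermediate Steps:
g = 11 (g = 8 + 3 = 11)
n(Y, t) = 5 (n(Y, t) = 1*5 = 5)
-39 + n(g, 8)*47 = -39 + 5*47 = -39 + 235 = 196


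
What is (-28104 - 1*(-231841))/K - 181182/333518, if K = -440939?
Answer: -73920083332/73530546701 ≈ -1.0053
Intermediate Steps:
(-28104 - 1*(-231841))/K - 181182/333518 = (-28104 - 1*(-231841))/(-440939) - 181182/333518 = (-28104 + 231841)*(-1/440939) - 181182*1/333518 = 203737*(-1/440939) - 90591/166759 = -203737/440939 - 90591/166759 = -73920083332/73530546701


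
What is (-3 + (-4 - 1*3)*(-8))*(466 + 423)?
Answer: 47117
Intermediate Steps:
(-3 + (-4 - 1*3)*(-8))*(466 + 423) = (-3 + (-4 - 3)*(-8))*889 = (-3 - 7*(-8))*889 = (-3 + 56)*889 = 53*889 = 47117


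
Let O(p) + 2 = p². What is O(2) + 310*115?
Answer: 35652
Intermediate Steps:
O(p) = -2 + p²
O(2) + 310*115 = (-2 + 2²) + 310*115 = (-2 + 4) + 35650 = 2 + 35650 = 35652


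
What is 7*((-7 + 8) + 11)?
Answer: 84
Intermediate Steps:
7*((-7 + 8) + 11) = 7*(1 + 11) = 7*12 = 84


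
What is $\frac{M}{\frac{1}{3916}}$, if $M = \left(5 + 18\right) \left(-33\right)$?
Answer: $-2972244$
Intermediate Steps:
$M = -759$ ($M = 23 \left(-33\right) = -759$)
$\frac{M}{\frac{1}{3916}} = - \frac{759}{\frac{1}{3916}} = - 759 \frac{1}{\frac{1}{3916}} = \left(-759\right) 3916 = -2972244$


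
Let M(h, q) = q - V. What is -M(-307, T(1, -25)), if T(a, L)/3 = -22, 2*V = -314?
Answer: -91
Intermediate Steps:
V = -157 (V = (1/2)*(-314) = -157)
T(a, L) = -66 (T(a, L) = 3*(-22) = -66)
M(h, q) = 157 + q (M(h, q) = q - 1*(-157) = q + 157 = 157 + q)
-M(-307, T(1, -25)) = -(157 - 66) = -1*91 = -91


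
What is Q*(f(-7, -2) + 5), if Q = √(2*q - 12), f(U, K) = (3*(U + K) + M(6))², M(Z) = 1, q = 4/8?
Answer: 681*I*√11 ≈ 2258.6*I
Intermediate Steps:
q = ½ (q = 4*(⅛) = ½ ≈ 0.50000)
f(U, K) = (1 + 3*K + 3*U)² (f(U, K) = (3*(U + K) + 1)² = (3*(K + U) + 1)² = ((3*K + 3*U) + 1)² = (1 + 3*K + 3*U)²)
Q = I*√11 (Q = √(2*(½) - 12) = √(1 - 12) = √(-11) = I*√11 ≈ 3.3166*I)
Q*(f(-7, -2) + 5) = (I*√11)*((1 + 3*(-2) + 3*(-7))² + 5) = (I*√11)*((1 - 6 - 21)² + 5) = (I*√11)*((-26)² + 5) = (I*√11)*(676 + 5) = (I*√11)*681 = 681*I*√11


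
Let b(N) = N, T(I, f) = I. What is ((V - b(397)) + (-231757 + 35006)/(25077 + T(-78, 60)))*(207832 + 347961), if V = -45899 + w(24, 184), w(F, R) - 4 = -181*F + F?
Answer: -703326105933227/24999 ≈ -2.8134e+10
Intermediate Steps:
w(F, R) = 4 - 180*F (w(F, R) = 4 + (-181*F + F) = 4 - 180*F)
V = -50215 (V = -45899 + (4 - 180*24) = -45899 + (4 - 4320) = -45899 - 4316 = -50215)
((V - b(397)) + (-231757 + 35006)/(25077 + T(-78, 60)))*(207832 + 347961) = ((-50215 - 1*397) + (-231757 + 35006)/(25077 - 78))*(207832 + 347961) = ((-50215 - 397) - 196751/24999)*555793 = (-50612 - 196751*1/24999)*555793 = (-50612 - 196751/24999)*555793 = -1265446139/24999*555793 = -703326105933227/24999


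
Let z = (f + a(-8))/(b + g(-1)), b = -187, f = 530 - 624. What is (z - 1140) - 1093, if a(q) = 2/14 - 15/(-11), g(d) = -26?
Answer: -12205437/5467 ≈ -2232.6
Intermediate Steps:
f = -94
a(q) = 116/77 (a(q) = 2*(1/14) - 15*(-1/11) = 1/7 + 15/11 = 116/77)
z = 2374/5467 (z = (-94 + 116/77)/(-187 - 26) = -7122/77/(-213) = -7122/77*(-1/213) = 2374/5467 ≈ 0.43424)
(z - 1140) - 1093 = (2374/5467 - 1140) - 1093 = -6230006/5467 - 1093 = -12205437/5467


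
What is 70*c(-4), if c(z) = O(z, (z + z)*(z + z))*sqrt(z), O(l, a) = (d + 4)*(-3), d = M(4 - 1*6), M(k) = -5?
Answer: 420*I ≈ 420.0*I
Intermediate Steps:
d = -5
O(l, a) = 3 (O(l, a) = (-5 + 4)*(-3) = -1*(-3) = 3)
c(z) = 3*sqrt(z)
70*c(-4) = 70*(3*sqrt(-4)) = 70*(3*(2*I)) = 70*(6*I) = 420*I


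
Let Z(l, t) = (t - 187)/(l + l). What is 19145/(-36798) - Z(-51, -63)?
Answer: -1858715/625566 ≈ -2.9713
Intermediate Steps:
Z(l, t) = (-187 + t)/(2*l) (Z(l, t) = (-187 + t)/((2*l)) = (-187 + t)*(1/(2*l)) = (-187 + t)/(2*l))
19145/(-36798) - Z(-51, -63) = 19145/(-36798) - (-187 - 63)/(2*(-51)) = 19145*(-1/36798) - (-1)*(-250)/(2*51) = -19145/36798 - 1*125/51 = -19145/36798 - 125/51 = -1858715/625566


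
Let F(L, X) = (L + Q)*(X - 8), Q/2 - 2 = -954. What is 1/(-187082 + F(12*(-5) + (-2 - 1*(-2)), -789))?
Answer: 1/1378226 ≈ 7.2557e-7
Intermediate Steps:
Q = -1904 (Q = 4 + 2*(-954) = 4 - 1908 = -1904)
F(L, X) = (-1904 + L)*(-8 + X) (F(L, X) = (L - 1904)*(X - 8) = (-1904 + L)*(-8 + X))
1/(-187082 + F(12*(-5) + (-2 - 1*(-2)), -789)) = 1/(-187082 + (15232 - 1904*(-789) - 8*(12*(-5) + (-2 - 1*(-2))) + (12*(-5) + (-2 - 1*(-2)))*(-789))) = 1/(-187082 + (15232 + 1502256 - 8*(-60 + (-2 + 2)) + (-60 + (-2 + 2))*(-789))) = 1/(-187082 + (15232 + 1502256 - 8*(-60 + 0) + (-60 + 0)*(-789))) = 1/(-187082 + (15232 + 1502256 - 8*(-60) - 60*(-789))) = 1/(-187082 + (15232 + 1502256 + 480 + 47340)) = 1/(-187082 + 1565308) = 1/1378226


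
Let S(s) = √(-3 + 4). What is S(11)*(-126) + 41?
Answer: -85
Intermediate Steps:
S(s) = 1 (S(s) = √1 = 1)
S(11)*(-126) + 41 = 1*(-126) + 41 = -126 + 41 = -85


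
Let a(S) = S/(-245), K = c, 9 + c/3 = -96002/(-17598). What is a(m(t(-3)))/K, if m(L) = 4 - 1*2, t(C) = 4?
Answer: 419/545825 ≈ 0.00076765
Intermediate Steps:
c = -31190/2933 (c = -27 + 3*(-96002/(-17598)) = -27 + 3*(-96002*(-1/17598)) = -27 + 3*(48001/8799) = -27 + 48001/2933 = -31190/2933 ≈ -10.634)
K = -31190/2933 ≈ -10.634
m(L) = 2 (m(L) = 4 - 2 = 2)
a(S) = -S/245 (a(S) = S*(-1/245) = -S/245)
a(m(t(-3)))/K = (-1/245*2)/(-31190/2933) = -2/245*(-2933/31190) = 419/545825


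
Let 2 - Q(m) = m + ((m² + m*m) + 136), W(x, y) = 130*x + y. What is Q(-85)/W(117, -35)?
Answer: -14499/15175 ≈ -0.95545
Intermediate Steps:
W(x, y) = y + 130*x
Q(m) = -134 - m - 2*m² (Q(m) = 2 - (m + ((m² + m*m) + 136)) = 2 - (m + ((m² + m²) + 136)) = 2 - (m + (2*m² + 136)) = 2 - (m + (136 + 2*m²)) = 2 - (136 + m + 2*m²) = 2 + (-136 - m - 2*m²) = -134 - m - 2*m²)
Q(-85)/W(117, -35) = (-134 - 1*(-85) - 2*(-85)²)/(-35 + 130*117) = (-134 + 85 - 2*7225)/(-35 + 15210) = (-134 + 85 - 14450)/15175 = -14499*1/15175 = -14499/15175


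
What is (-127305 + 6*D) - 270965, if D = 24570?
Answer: -250850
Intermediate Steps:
(-127305 + 6*D) - 270965 = (-127305 + 6*24570) - 270965 = (-127305 + 147420) - 270965 = 20115 - 270965 = -250850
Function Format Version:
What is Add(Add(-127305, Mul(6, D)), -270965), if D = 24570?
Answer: -250850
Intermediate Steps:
Add(Add(-127305, Mul(6, D)), -270965) = Add(Add(-127305, Mul(6, 24570)), -270965) = Add(Add(-127305, 147420), -270965) = Add(20115, -270965) = -250850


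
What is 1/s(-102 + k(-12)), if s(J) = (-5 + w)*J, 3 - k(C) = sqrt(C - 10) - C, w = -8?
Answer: 111/160459 - I*sqrt(22)/160459 ≈ 0.00069177 - 2.9231e-5*I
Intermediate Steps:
k(C) = 3 + C - sqrt(-10 + C) (k(C) = 3 - (sqrt(C - 10) - C) = 3 - (sqrt(-10 + C) - C) = 3 + (C - sqrt(-10 + C)) = 3 + C - sqrt(-10 + C))
s(J) = -13*J (s(J) = (-5 - 8)*J = -13*J)
1/s(-102 + k(-12)) = 1/(-13*(-102 + (3 - 12 - sqrt(-10 - 12)))) = 1/(-13*(-102 + (3 - 12 - sqrt(-22)))) = 1/(-13*(-102 + (3 - 12 - I*sqrt(22)))) = 1/(-13*(-102 + (-9 - I*sqrt(22)))) = 1/(-13*(-111 - I*sqrt(22))) = 1/(1443 + 13*I*sqrt(22))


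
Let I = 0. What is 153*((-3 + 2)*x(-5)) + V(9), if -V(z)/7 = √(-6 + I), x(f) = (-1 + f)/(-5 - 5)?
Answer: -459/5 - 7*I*√6 ≈ -91.8 - 17.146*I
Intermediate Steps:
x(f) = ⅒ - f/10 (x(f) = (-1 + f)/(-10) = (-1 + f)*(-⅒) = ⅒ - f/10)
V(z) = -7*I*√6 (V(z) = -7*√(-6 + 0) = -7*I*√6)
153*((-3 + 2)*x(-5)) + V(9) = 153*((-3 + 2)*(⅒ - ⅒*(-5))) - 7*I*√6 = 153*(-(⅒ + ½)) - 7*I*√6 = 153*(-1*⅗) - 7*I*√6 = 153*(-⅗) - 7*I*√6 = -459/5 - 7*I*√6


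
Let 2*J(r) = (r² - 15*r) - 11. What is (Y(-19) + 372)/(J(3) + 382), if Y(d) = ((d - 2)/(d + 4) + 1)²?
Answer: 6296/5975 ≈ 1.0537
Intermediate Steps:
J(r) = -11/2 + r²/2 - 15*r/2 (J(r) = ((r² - 15*r) - 11)/2 = (-11 + r² - 15*r)/2 = -11/2 + r²/2 - 15*r/2)
Y(d) = (1 + (-2 + d)/(4 + d))² (Y(d) = ((-2 + d)/(4 + d) + 1)² = (1 + (-2 + d)/(4 + d))²)
(Y(-19) + 372)/(J(3) + 382) = (4*(1 - 19)²/(4 - 19)² + 372)/((-11/2 + (½)*3² - 15/2*3) + 382) = (4*(-18)²/(-15)² + 372)/((-11/2 + (½)*9 - 45/2) + 382) = (4*324*(1/225) + 372)/((-11/2 + 9/2 - 45/2) + 382) = (144/25 + 372)/(-47/2 + 382) = 9444/(25*(717/2)) = (9444/25)*(2/717) = 6296/5975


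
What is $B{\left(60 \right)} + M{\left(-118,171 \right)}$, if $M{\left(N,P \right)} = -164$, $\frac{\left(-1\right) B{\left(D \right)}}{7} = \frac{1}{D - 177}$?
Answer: $- \frac{19181}{117} \approx -163.94$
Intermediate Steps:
$B{\left(D \right)} = - \frac{7}{-177 + D}$ ($B{\left(D \right)} = - \frac{7}{D - 177} = - \frac{7}{-177 + D}$)
$B{\left(60 \right)} + M{\left(-118,171 \right)} = - \frac{7}{-177 + 60} - 164 = - \frac{7}{-117} - 164 = \left(-7\right) \left(- \frac{1}{117}\right) - 164 = \frac{7}{117} - 164 = - \frac{19181}{117}$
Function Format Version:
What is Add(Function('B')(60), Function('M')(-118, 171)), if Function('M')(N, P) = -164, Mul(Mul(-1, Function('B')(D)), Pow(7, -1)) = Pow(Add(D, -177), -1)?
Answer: Rational(-19181, 117) ≈ -163.94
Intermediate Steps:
Function('B')(D) = Mul(-7, Pow(Add(-177, D), -1)) (Function('B')(D) = Mul(-7, Pow(Add(D, -177), -1)) = Mul(-7, Pow(Add(-177, D), -1)))
Add(Function('B')(60), Function('M')(-118, 171)) = Add(Mul(-7, Pow(Add(-177, 60), -1)), -164) = Add(Mul(-7, Pow(-117, -1)), -164) = Add(Mul(-7, Rational(-1, 117)), -164) = Add(Rational(7, 117), -164) = Rational(-19181, 117)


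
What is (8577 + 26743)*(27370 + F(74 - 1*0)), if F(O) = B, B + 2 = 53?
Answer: 968509720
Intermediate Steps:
B = 51 (B = -2 + 53 = 51)
F(O) = 51
(8577 + 26743)*(27370 + F(74 - 1*0)) = (8577 + 26743)*(27370 + 51) = 35320*27421 = 968509720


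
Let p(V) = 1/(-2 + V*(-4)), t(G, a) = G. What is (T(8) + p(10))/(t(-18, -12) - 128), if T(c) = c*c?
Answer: -2687/6132 ≈ -0.43819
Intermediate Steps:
T(c) = c**2
p(V) = 1/(-2 - 4*V)
(T(8) + p(10))/(t(-18, -12) - 128) = (8**2 - 1/(2 + 4*10))/(-18 - 128) = (64 - 1/(2 + 40))/(-146) = (64 - 1/42)*(-1/146) = (2687/42)*(-1/146) = -2687/6132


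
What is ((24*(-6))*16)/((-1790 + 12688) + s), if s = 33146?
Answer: -576/11011 ≈ -0.052311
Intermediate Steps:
((24*(-6))*16)/((-1790 + 12688) + s) = ((24*(-6))*16)/((-1790 + 12688) + 33146) = (-144*16)/(10898 + 33146) = -2304/44044 = -2304*1/44044 = -576/11011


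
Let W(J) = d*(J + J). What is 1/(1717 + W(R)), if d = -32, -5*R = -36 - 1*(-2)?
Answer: 5/6409 ≈ 0.00078015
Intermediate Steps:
R = 34/5 (R = -(-36 - 1*(-2))/5 = -(-36 + 2)/5 = -⅕*(-34) = 34/5 ≈ 6.8000)
W(J) = -64*J (W(J) = -32*(J + J) = -64*J)
1/(1717 + W(R)) = 1/(1717 - 64*34/5) = 1/(1717 - 2176/5) = 1/(6409/5) = 5/6409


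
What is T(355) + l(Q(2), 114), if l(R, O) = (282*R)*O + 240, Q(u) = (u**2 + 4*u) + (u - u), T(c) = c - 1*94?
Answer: 386277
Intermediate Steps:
T(c) = -94 + c (T(c) = c - 94 = -94 + c)
Q(u) = u**2 + 4*u (Q(u) = (u**2 + 4*u) + 0 = u**2 + 4*u)
l(R, O) = 240 + 282*O*R (l(R, O) = 282*O*R + 240 = 240 + 282*O*R)
T(355) + l(Q(2), 114) = (-94 + 355) + (240 + 282*114*(2*(4 + 2))) = 261 + (240 + 282*114*(2*6)) = 261 + (240 + 282*114*12) = 261 + (240 + 385776) = 261 + 386016 = 386277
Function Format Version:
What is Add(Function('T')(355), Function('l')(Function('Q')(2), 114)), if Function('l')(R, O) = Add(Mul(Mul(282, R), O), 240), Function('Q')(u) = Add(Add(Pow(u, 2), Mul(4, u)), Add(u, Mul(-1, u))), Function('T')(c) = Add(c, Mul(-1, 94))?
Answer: 386277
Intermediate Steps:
Function('T')(c) = Add(-94, c) (Function('T')(c) = Add(c, -94) = Add(-94, c))
Function('Q')(u) = Add(Pow(u, 2), Mul(4, u)) (Function('Q')(u) = Add(Add(Pow(u, 2), Mul(4, u)), 0) = Add(Pow(u, 2), Mul(4, u)))
Function('l')(R, O) = Add(240, Mul(282, O, R)) (Function('l')(R, O) = Add(Mul(282, O, R), 240) = Add(240, Mul(282, O, R)))
Add(Function('T')(355), Function('l')(Function('Q')(2), 114)) = Add(Add(-94, 355), Add(240, Mul(282, 114, Mul(2, Add(4, 2))))) = Add(261, Add(240, Mul(282, 114, Mul(2, 6)))) = Add(261, Add(240, Mul(282, 114, 12))) = Add(261, Add(240, 385776)) = Add(261, 386016) = 386277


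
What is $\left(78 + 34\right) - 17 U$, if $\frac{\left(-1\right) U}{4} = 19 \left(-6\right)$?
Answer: $-7640$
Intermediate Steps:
$U = 456$ ($U = - 4 \cdot 19 \left(-6\right) = \left(-4\right) \left(-114\right) = 456$)
$\left(78 + 34\right) - 17 U = \left(78 + 34\right) - 7752 = 112 - 7752 = -7640$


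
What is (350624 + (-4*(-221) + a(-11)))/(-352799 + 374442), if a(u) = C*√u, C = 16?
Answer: 351508/21643 + 16*I*√11/21643 ≈ 16.241 + 0.0024519*I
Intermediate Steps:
a(u) = 16*√u
(350624 + (-4*(-221) + a(-11)))/(-352799 + 374442) = (350624 + (-4*(-221) + 16*√(-11)))/(-352799 + 374442) = (350624 + (884 + 16*(I*√11)))/21643 = (350624 + (884 + 16*I*√11))*(1/21643) = (351508 + 16*I*√11)*(1/21643) = 351508/21643 + 16*I*√11/21643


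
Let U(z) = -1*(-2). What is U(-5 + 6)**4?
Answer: 16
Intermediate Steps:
U(z) = 2
U(-5 + 6)**4 = 2**4 = 16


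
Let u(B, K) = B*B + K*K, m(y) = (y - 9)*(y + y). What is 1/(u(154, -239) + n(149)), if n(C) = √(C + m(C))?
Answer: 80837/6534578700 - √41869/6534578700 ≈ 1.2339e-5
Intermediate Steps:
m(y) = 2*y*(-9 + y) (m(y) = (-9 + y)*(2*y) = 2*y*(-9 + y))
u(B, K) = B² + K²
n(C) = √(C + 2*C*(-9 + C))
1/(u(154, -239) + n(149)) = 1/((154² + (-239)²) + √(149*(-17 + 2*149))) = 1/((23716 + 57121) + √(149*(-17 + 298))) = 1/(80837 + √(149*281)) = 1/(80837 + √41869)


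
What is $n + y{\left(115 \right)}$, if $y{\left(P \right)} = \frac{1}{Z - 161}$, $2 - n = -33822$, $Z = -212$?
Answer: $\frac{12616351}{373} \approx 33824.0$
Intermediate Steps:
$n = 33824$ ($n = 2 - -33822 = 2 + 33822 = 33824$)
$y{\left(P \right)} = - \frac{1}{373}$ ($y{\left(P \right)} = \frac{1}{-212 - 161} = \frac{1}{-373} = - \frac{1}{373}$)
$n + y{\left(115 \right)} = 33824 - \frac{1}{373} = \frac{12616351}{373}$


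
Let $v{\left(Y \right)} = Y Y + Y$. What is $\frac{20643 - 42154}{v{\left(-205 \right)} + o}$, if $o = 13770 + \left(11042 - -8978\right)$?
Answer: $- \frac{21511}{75610} \approx -0.2845$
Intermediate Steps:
$v{\left(Y \right)} = Y + Y^{2}$ ($v{\left(Y \right)} = Y^{2} + Y = Y + Y^{2}$)
$o = 33790$ ($o = 13770 + \left(11042 + 8978\right) = 13770 + 20020 = 33790$)
$\frac{20643 - 42154}{v{\left(-205 \right)} + o} = \frac{20643 - 42154}{- 205 \left(1 - 205\right) + 33790} = - \frac{21511}{\left(-205\right) \left(-204\right) + 33790} = - \frac{21511}{41820 + 33790} = - \frac{21511}{75610}$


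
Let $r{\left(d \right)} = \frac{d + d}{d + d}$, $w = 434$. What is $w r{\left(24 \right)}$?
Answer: $434$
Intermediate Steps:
$r{\left(d \right)} = 1$ ($r{\left(d \right)} = \frac{2 d}{2 d} = 2 d \frac{1}{2 d} = 1$)
$w r{\left(24 \right)} = 434 \cdot 1 = 434$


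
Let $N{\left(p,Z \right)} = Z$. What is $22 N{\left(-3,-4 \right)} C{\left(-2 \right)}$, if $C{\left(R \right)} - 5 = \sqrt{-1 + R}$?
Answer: $-440 - 88 i \sqrt{3} \approx -440.0 - 152.42 i$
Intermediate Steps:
$C{\left(R \right)} = 5 + \sqrt{-1 + R}$
$22 N{\left(-3,-4 \right)} C{\left(-2 \right)} = 22 \left(-4\right) \left(5 + \sqrt{-1 - 2}\right) = - 88 \left(5 + \sqrt{-3}\right) = - 88 \left(5 + i \sqrt{3}\right) = -440 - 88 i \sqrt{3}$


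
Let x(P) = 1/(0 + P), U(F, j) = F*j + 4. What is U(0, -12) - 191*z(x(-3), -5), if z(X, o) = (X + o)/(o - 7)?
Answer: -728/9 ≈ -80.889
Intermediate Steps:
U(F, j) = 4 + F*j
x(P) = 1/P
z(X, o) = (X + o)/(-7 + o)
U(0, -12) - 191*z(x(-3), -5) = (4 + 0*(-12)) - 191*(1/(-3) - 5)/(-7 - 5) = (4 + 0) - 191*(-⅓ - 5)/(-12) = 4 - (-191)*(-16)/(12*3) = 4 - 191*4/9 = 4 - 764/9 = -728/9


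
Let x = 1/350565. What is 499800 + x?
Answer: 175212387001/350565 ≈ 4.9980e+5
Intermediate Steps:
x = 1/350565 ≈ 2.8525e-6
499800 + x = 499800 + 1/350565 = 175212387001/350565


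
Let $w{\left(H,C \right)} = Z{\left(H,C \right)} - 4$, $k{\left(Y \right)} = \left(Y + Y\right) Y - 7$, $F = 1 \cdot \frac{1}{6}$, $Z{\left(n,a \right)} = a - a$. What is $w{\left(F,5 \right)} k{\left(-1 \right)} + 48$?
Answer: $68$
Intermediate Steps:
$Z{\left(n,a \right)} = 0$
$F = \frac{1}{6}$ ($F = 1 \cdot \frac{1}{6} = \frac{1}{6} \approx 0.16667$)
$k{\left(Y \right)} = -7 + 2 Y^{2}$ ($k{\left(Y \right)} = 2 Y Y - 7 = 2 Y^{2} - 7 = -7 + 2 Y^{2}$)
$w{\left(H,C \right)} = -4$ ($w{\left(H,C \right)} = 0 - 4 = -4$)
$w{\left(F,5 \right)} k{\left(-1 \right)} + 48 = - 4 \left(-7 + 2 \left(-1\right)^{2}\right) + 48 = - 4 \left(-7 + 2 \cdot 1\right) + 48 = - 4 \left(-7 + 2\right) + 48 = \left(-4\right) \left(-5\right) + 48 = 20 + 48 = 68$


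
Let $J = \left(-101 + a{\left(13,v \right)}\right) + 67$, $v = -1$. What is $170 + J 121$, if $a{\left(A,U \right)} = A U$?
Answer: $-5517$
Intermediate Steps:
$J = -47$ ($J = \left(-101 + 13 \left(-1\right)\right) + 67 = \left(-101 - 13\right) + 67 = -114 + 67 = -47$)
$170 + J 121 = 170 - 5687 = -5517$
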